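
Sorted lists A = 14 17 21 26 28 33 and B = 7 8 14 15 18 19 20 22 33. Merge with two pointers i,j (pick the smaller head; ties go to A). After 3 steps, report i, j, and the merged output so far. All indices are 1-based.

i=1 j=1: A[i]=14>B[j]=7 take 7, j++
i=1 j=2: A[i]=14>B[j]=8 take 8, j++
i=1 j=3: A[i]=14<=B[j]=14 take 14, i++

i=2, j=3, merged so far=[7, 8, 14]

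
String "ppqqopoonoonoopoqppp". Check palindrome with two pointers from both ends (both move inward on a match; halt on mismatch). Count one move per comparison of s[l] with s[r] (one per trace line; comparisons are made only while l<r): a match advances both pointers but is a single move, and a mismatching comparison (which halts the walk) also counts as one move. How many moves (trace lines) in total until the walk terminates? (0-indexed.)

3 moves

[0,19] 'p'=='p' → l++,r--
[1,18] 'p'=='p' → l++,r--
[2,17] 'q'!='p' → stop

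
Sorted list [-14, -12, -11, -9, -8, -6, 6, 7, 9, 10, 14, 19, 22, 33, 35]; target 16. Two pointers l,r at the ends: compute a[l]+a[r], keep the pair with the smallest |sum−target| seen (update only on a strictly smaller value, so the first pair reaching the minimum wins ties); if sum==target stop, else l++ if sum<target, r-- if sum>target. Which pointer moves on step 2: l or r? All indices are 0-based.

l=0 r=14: -14+35=21 d=5 *, r--
l=0 r=13: -14+33=19 d=3 *, r--

r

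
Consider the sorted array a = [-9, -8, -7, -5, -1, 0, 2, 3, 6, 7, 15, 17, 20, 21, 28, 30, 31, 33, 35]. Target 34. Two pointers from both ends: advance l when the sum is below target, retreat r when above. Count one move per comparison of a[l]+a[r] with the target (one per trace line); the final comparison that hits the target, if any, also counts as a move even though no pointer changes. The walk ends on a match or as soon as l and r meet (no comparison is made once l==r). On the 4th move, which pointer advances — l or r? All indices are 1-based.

l=1 r=19: -9+35=26 <34, l++
l=2 r=19: -8+35=27 <34, l++
l=3 r=19: -7+35=28 <34, l++
l=4 r=19: -5+35=30 <34, l++

l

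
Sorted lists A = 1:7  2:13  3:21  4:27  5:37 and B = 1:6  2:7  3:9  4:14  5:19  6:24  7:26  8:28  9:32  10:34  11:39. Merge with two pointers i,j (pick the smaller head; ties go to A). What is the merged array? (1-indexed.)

[6, 7, 7, 9, 13, 14, 19, 21, 24, 26, 27, 28, 32, 34, 37, 39]

[i=1,j=1] A[i]=7>B[j]=6 take 6 → j++
[i=1,j=2] A[i]=7<=B[j]=7 take 7 → i++
[i=2,j=2] A[i]=13>B[j]=7 take 7 → j++
[i=2,j=3] A[i]=13>B[j]=9 take 9 → j++
[i=2,j=4] A[i]=13<=B[j]=14 take 13 → i++
[i=3,j=4] A[i]=21>B[j]=14 take 14 → j++
[i=3,j=5] A[i]=21>B[j]=19 take 19 → j++
[i=3,j=6] A[i]=21<=B[j]=24 take 21 → i++
[i=4,j=6] A[i]=27>B[j]=24 take 24 → j++
[i=4,j=7] A[i]=27>B[j]=26 take 26 → j++
[i=4,j=8] A[i]=27<=B[j]=28 take 27 → i++
[i=5,j=8] A[i]=37>B[j]=28 take 28 → j++
[i=5,j=9] A[i]=37>B[j]=32 take 32 → j++
[i=5,j=10] A[i]=37>B[j]=34 take 34 → j++
[i=5,j=11] A[i]=37<=B[j]=39 take 37 → i++
[i=6,j=11] A done, take B[j]=39 → j++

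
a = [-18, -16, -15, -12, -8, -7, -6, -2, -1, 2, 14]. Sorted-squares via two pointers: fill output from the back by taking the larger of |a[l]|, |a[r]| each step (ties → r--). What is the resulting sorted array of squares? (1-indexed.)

[1,11] |-18|>|14| out[11]=324 → l++
[2,11] |-16|>|14| out[10]=256 → l++
[3,11] |-15|>|14| out[9]=225 → l++
[4,11] |-12|<=|14| out[8]=196 → r--
[4,10] |-12|>|2| out[7]=144 → l++
[5,10] |-8|>|2| out[6]=64 → l++
[6,10] |-7|>|2| out[5]=49 → l++
[7,10] |-6|>|2| out[4]=36 → l++
[8,10] |-2|<=|2| out[3]=4 → r--
[8,9] |-2|>|-1| out[2]=4 → l++
[9,9] |-1|<=|-1| out[1]=1 → r--

[1, 4, 4, 36, 49, 64, 144, 196, 225, 256, 324]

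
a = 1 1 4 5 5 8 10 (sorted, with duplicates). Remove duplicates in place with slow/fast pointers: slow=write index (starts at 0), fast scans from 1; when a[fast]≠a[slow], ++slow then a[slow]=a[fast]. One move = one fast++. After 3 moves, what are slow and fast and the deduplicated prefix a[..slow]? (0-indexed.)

(s=0,f=1) a[fast]=1=a[slow] dup → fast++
(s=0,f=2) a[fast]=4≠a[slow]=1 write a[1]=4 → slow++,fast++
(s=1,f=3) a[fast]=5≠a[slow]=4 write a[2]=5 → slow++,fast++

slow=2, fast=4, prefix=[1, 4, 5]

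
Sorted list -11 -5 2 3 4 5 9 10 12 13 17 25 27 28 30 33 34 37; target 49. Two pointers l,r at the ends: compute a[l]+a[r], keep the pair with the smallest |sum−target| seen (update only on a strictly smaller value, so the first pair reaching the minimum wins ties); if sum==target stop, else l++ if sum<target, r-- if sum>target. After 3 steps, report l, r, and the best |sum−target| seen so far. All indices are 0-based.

l=3, r=17, best |Δ|=10

l=0 r=17: -11+37=26 d=23 *, l++
l=1 r=17: -5+37=32 d=17 *, l++
l=2 r=17: 2+37=39 d=10 *, l++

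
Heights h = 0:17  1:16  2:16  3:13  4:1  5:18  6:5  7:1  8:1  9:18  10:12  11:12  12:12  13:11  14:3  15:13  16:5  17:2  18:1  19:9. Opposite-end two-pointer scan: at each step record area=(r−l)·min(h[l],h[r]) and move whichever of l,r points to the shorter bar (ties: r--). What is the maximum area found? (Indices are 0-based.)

l=0 r=19: min(17,9)*19=171 best=171 *, r--
l=0 r=18: min(17,1)*18=18 best=171, r--
l=0 r=17: min(17,2)*17=34 best=171, r--
l=0 r=16: min(17,5)*16=80 best=171, r--
l=0 r=15: min(17,13)*15=195 best=195 *, r--
l=0 r=14: min(17,3)*14=42 best=195, r--
l=0 r=13: min(17,11)*13=143 best=195, r--
l=0 r=12: min(17,12)*12=144 best=195, r--
l=0 r=11: min(17,12)*11=132 best=195, r--
l=0 r=10: min(17,12)*10=120 best=195, r--
l=0 r=9: min(17,18)*9=153 best=195, l++
l=1 r=9: min(16,18)*8=128 best=195, l++
l=2 r=9: min(16,18)*7=112 best=195, l++
l=3 r=9: min(13,18)*6=78 best=195, l++
l=4 r=9: min(1,18)*5=5 best=195, l++
l=5 r=9: min(18,18)*4=72 best=195, r--
l=5 r=8: min(18,1)*3=3 best=195, r--
l=5 r=7: min(18,1)*2=2 best=195, r--
l=5 r=6: min(18,5)*1=5 best=195, r--

max area = 195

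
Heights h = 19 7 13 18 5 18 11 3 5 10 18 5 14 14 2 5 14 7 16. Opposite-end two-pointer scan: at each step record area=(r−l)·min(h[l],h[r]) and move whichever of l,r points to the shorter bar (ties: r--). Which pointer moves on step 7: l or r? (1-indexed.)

l=1 r=19: min(19,16)*18=288 best=288 *, r--
l=1 r=18: min(19,7)*17=119 best=288, r--
l=1 r=17: min(19,14)*16=224 best=288, r--
l=1 r=16: min(19,5)*15=75 best=288, r--
l=1 r=15: min(19,2)*14=28 best=288, r--
l=1 r=14: min(19,14)*13=182 best=288, r--
l=1 r=13: min(19,14)*12=168 best=288, r--

r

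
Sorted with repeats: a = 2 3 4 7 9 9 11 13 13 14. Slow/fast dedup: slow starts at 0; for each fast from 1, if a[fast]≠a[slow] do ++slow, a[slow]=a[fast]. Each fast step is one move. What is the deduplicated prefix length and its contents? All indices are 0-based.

(s=0,f=1) a[fast]=3≠a[slow]=2 write a[1]=3 → slow++,fast++
(s=1,f=2) a[fast]=4≠a[slow]=3 write a[2]=4 → slow++,fast++
(s=2,f=3) a[fast]=7≠a[slow]=4 write a[3]=7 → slow++,fast++
(s=3,f=4) a[fast]=9≠a[slow]=7 write a[4]=9 → slow++,fast++
(s=4,f=5) a[fast]=9=a[slow] dup → fast++
(s=4,f=6) a[fast]=11≠a[slow]=9 write a[5]=11 → slow++,fast++
(s=5,f=7) a[fast]=13≠a[slow]=11 write a[6]=13 → slow++,fast++
(s=6,f=8) a[fast]=13=a[slow] dup → fast++
(s=6,f=9) a[fast]=14≠a[slow]=13 write a[7]=14 → slow++,fast++

length 8; prefix = [2, 3, 4, 7, 9, 11, 13, 14]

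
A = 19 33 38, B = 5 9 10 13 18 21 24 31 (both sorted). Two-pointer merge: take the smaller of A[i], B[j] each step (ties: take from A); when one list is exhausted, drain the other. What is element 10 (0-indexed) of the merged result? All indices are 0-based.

merged[10] = 38

i=0 j=0: A[i]=19>B[j]=5 take 5, j++
i=0 j=1: A[i]=19>B[j]=9 take 9, j++
i=0 j=2: A[i]=19>B[j]=10 take 10, j++
i=0 j=3: A[i]=19>B[j]=13 take 13, j++
i=0 j=4: A[i]=19>B[j]=18 take 18, j++
i=0 j=5: A[i]=19<=B[j]=21 take 19, i++
i=1 j=5: A[i]=33>B[j]=21 take 21, j++
i=1 j=6: A[i]=33>B[j]=24 take 24, j++
i=1 j=7: A[i]=33>B[j]=31 take 31, j++
i=1 j=8: B done, take A[i]=33, i++
i=2 j=8: B done, take A[i]=38, i++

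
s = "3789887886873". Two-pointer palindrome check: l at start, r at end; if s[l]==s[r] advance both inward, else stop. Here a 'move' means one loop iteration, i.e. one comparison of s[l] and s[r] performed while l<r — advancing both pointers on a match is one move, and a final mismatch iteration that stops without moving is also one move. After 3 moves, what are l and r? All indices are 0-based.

l=0 r=12: '3'=='3', l++,r--
l=1 r=11: '7'=='7', l++,r--
l=2 r=10: '8'=='8', l++,r--

l=3, r=9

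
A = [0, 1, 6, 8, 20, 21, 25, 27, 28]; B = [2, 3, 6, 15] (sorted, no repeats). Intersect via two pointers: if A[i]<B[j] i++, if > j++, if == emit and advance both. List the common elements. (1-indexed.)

intersection = [6]

[i=1,j=1] 0<2 → i++
[i=2,j=1] 1<2 → i++
[i=3,j=1] 6>2 → j++
[i=3,j=2] 6>3 → j++
[i=3,j=3] 6==6 emit → i++,j++
[i=4,j=4] 8<15 → i++
[i=5,j=4] 20>15 → j++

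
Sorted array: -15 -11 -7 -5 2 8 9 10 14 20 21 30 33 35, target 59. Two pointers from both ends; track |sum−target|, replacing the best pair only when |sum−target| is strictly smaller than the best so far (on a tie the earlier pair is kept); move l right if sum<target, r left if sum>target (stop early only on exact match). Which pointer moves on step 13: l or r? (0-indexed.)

l=0 r=13: -15+35=20 d=39 *, l++
l=1 r=13: -11+35=24 d=35 *, l++
l=2 r=13: -7+35=28 d=31 *, l++
l=3 r=13: -5+35=30 d=29 *, l++
l=4 r=13: 2+35=37 d=22 *, l++
l=5 r=13: 8+35=43 d=16 *, l++
l=6 r=13: 9+35=44 d=15 *, l++
l=7 r=13: 10+35=45 d=14 *, l++
l=8 r=13: 14+35=49 d=10 *, l++
l=9 r=13: 20+35=55 d=4 *, l++
l=10 r=13: 21+35=56 d=3 *, l++
l=11 r=13: 30+35=65 d=6, r--
l=11 r=12: 30+33=63 d=4, r--

r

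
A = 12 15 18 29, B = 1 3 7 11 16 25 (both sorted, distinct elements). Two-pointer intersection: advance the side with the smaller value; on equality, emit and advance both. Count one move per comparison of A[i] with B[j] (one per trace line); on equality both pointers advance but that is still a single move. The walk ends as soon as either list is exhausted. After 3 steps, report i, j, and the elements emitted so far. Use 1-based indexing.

[i=1,j=1] 12>1 → j++
[i=1,j=2] 12>3 → j++
[i=1,j=3] 12>7 → j++

i=1, j=4, emitted=[]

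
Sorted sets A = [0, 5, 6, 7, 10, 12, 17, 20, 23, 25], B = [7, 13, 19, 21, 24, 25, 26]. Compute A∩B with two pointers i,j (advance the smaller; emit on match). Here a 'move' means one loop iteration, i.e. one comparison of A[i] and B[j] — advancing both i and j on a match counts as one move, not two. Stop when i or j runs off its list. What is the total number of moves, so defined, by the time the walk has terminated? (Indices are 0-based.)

[i=0,j=0] 0<7 → i++
[i=1,j=0] 5<7 → i++
[i=2,j=0] 6<7 → i++
[i=3,j=0] 7==7 emit → i++,j++
[i=4,j=1] 10<13 → i++
[i=5,j=1] 12<13 → i++
[i=6,j=1] 17>13 → j++
[i=6,j=2] 17<19 → i++
[i=7,j=2] 20>19 → j++
[i=7,j=3] 20<21 → i++
[i=8,j=3] 23>21 → j++
[i=8,j=4] 23<24 → i++
[i=9,j=4] 25>24 → j++
[i=9,j=5] 25==25 emit → i++,j++

14 moves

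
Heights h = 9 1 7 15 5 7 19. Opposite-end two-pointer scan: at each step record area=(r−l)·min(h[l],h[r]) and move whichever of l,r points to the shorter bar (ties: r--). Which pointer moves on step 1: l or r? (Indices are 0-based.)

l

l=0 r=6: min(9,19)*6=54 best=54 *, l++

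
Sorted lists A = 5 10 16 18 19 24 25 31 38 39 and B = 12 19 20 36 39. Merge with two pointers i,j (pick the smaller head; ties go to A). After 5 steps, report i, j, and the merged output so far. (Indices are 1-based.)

i=5, j=2, merged so far=[5, 10, 12, 16, 18]

[i=1,j=1] A[i]=5<=B[j]=12 take 5 → i++
[i=2,j=1] A[i]=10<=B[j]=12 take 10 → i++
[i=3,j=1] A[i]=16>B[j]=12 take 12 → j++
[i=3,j=2] A[i]=16<=B[j]=19 take 16 → i++
[i=4,j=2] A[i]=18<=B[j]=19 take 18 → i++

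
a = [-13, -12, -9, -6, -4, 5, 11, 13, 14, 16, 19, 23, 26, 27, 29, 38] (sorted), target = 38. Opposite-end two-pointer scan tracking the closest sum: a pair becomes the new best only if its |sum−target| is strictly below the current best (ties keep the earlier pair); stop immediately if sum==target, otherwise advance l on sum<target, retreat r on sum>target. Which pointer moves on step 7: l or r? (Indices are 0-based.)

[0,15] -13+38=25 d=13 * → l++
[1,15] -12+38=26 d=12 * → l++
[2,15] -9+38=29 d=9 * → l++
[3,15] -6+38=32 d=6 * → l++
[4,15] -4+38=34 d=4 * → l++
[5,15] 5+38=43 d=5 → r--
[5,14] 5+29=34 d=4 → l++

l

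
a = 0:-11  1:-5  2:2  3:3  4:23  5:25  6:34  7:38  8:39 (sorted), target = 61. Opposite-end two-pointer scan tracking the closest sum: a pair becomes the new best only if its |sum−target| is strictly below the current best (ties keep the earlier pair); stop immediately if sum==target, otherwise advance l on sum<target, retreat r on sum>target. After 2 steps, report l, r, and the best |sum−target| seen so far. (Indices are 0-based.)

[0,8] -11+39=28 d=33 * → l++
[1,8] -5+39=34 d=27 * → l++

l=2, r=8, best |Δ|=27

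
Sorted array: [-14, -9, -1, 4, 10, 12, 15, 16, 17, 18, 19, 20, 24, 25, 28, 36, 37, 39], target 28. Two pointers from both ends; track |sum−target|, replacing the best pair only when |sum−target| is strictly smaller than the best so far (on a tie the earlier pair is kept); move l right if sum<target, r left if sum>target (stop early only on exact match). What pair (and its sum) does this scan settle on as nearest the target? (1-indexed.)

pair (-9, 37) with sum 28 (|Δ|=0)

l=1 r=18: -14+39=25 d=3 *, l++
l=2 r=18: -9+39=30 d=2 *, r--
l=2 r=17: -9+37=28 d=0 *, stop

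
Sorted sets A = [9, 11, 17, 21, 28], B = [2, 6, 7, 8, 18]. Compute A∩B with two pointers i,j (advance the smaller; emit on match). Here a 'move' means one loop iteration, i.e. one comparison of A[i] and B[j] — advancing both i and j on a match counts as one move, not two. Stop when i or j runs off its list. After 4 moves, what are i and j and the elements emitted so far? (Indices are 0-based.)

i=0 j=0: 9>2, j++
i=0 j=1: 9>6, j++
i=0 j=2: 9>7, j++
i=0 j=3: 9>8, j++

i=0, j=4, emitted=[]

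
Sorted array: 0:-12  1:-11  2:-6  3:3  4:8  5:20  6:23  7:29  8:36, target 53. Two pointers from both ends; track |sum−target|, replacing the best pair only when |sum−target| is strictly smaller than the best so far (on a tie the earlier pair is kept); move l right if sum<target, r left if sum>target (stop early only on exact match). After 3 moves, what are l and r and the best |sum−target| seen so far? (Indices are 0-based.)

l=3, r=8, best |Δ|=23

[0,8] -12+36=24 d=29 * → l++
[1,8] -11+36=25 d=28 * → l++
[2,8] -6+36=30 d=23 * → l++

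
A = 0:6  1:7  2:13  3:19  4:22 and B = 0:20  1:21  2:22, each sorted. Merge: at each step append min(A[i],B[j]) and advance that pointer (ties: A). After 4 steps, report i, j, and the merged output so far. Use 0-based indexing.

[i=0,j=0] A[i]=6<=B[j]=20 take 6 → i++
[i=1,j=0] A[i]=7<=B[j]=20 take 7 → i++
[i=2,j=0] A[i]=13<=B[j]=20 take 13 → i++
[i=3,j=0] A[i]=19<=B[j]=20 take 19 → i++

i=4, j=0, merged so far=[6, 7, 13, 19]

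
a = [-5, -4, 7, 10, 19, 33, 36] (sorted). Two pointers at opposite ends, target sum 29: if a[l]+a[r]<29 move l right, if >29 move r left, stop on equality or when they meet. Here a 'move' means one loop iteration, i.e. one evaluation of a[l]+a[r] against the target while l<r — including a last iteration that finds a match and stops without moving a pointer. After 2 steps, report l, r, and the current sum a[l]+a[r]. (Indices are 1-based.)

[1,7] -5+36=31 >29 → r--
[1,6] -5+33=28 <29 → l++

l=2, r=6, sum=29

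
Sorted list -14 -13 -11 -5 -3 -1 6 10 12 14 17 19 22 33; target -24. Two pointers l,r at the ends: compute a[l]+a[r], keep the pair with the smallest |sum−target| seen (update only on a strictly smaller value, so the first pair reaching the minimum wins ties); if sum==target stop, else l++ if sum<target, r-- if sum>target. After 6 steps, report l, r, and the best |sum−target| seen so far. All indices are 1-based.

l=1 r=14: -14+33=19 d=43 *, r--
l=1 r=13: -14+22=8 d=32 *, r--
l=1 r=12: -14+19=5 d=29 *, r--
l=1 r=11: -14+17=3 d=27 *, r--
l=1 r=10: -14+14=0 d=24 *, r--
l=1 r=9: -14+12=-2 d=22 *, r--

l=1, r=8, best |Δ|=22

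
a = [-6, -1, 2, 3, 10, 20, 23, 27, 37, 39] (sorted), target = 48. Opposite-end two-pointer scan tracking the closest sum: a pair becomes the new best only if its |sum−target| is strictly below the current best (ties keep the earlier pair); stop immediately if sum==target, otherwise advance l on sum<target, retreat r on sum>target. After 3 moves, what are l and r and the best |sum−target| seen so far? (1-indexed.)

[1,10] -6+39=33 d=15 * → l++
[2,10] -1+39=38 d=10 * → l++
[3,10] 2+39=41 d=7 * → l++

l=4, r=10, best |Δ|=7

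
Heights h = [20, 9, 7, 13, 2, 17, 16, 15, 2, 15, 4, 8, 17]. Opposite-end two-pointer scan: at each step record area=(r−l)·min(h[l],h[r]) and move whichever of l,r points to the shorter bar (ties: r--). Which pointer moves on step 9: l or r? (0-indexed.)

l=0 r=12: min(20,17)*12=204 best=204 *, r--
l=0 r=11: min(20,8)*11=88 best=204, r--
l=0 r=10: min(20,4)*10=40 best=204, r--
l=0 r=9: min(20,15)*9=135 best=204, r--
l=0 r=8: min(20,2)*8=16 best=204, r--
l=0 r=7: min(20,15)*7=105 best=204, r--
l=0 r=6: min(20,16)*6=96 best=204, r--
l=0 r=5: min(20,17)*5=85 best=204, r--
l=0 r=4: min(20,2)*4=8 best=204, r--

r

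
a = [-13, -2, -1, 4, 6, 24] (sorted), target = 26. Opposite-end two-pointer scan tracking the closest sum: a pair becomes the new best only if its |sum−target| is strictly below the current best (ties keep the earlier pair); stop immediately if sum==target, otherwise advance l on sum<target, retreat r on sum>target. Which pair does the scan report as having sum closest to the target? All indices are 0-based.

[0,5] -13+24=11 d=15 * → l++
[1,5] -2+24=22 d=4 * → l++
[2,5] -1+24=23 d=3 * → l++
[3,5] 4+24=28 d=2 * → r--
[3,4] 4+6=10 d=16 → l++

pair (4, 24) with sum 28 (|Δ|=2)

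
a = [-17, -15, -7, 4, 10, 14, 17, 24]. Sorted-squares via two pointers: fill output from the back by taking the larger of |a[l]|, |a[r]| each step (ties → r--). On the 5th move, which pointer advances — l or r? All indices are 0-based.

[0,7] |-17|<=|24| out[7]=576 → r--
[0,6] |-17|<=|17| out[6]=289 → r--
[0,5] |-17|>|14| out[5]=289 → l++
[1,5] |-15|>|14| out[4]=225 → l++
[2,5] |-7|<=|14| out[3]=196 → r--

r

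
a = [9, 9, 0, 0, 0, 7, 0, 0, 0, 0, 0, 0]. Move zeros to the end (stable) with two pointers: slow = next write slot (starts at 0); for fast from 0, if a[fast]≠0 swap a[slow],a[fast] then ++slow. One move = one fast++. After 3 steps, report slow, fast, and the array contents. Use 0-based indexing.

slow=2, fast=3, a=[9, 9, 0, 0, 0, 7, 0, 0, 0, 0, 0, 0]

slow=0 fast=0: a[fast]=9≠0 swap→a[0]=9, slow++,fast++
slow=1 fast=1: a[fast]=9≠0 swap→a[1]=9, slow++,fast++
slow=2 fast=2: a[fast]=0, fast++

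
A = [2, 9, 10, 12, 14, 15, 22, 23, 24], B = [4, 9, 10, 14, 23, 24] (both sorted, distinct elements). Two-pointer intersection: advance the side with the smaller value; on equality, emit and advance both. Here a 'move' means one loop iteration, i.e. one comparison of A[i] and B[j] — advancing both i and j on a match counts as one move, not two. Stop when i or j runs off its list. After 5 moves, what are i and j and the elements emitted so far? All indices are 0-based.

i=0 j=0: 2<4, i++
i=1 j=0: 9>4, j++
i=1 j=1: 9==9 emit, i++,j++
i=2 j=2: 10==10 emit, i++,j++
i=3 j=3: 12<14, i++

i=4, j=3, emitted=[9, 10]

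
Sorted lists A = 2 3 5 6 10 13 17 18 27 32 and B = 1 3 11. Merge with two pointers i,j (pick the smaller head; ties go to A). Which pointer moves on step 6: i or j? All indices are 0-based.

i

[i=0,j=0] A[i]=2>B[j]=1 take 1 → j++
[i=0,j=1] A[i]=2<=B[j]=3 take 2 → i++
[i=1,j=1] A[i]=3<=B[j]=3 take 3 → i++
[i=2,j=1] A[i]=5>B[j]=3 take 3 → j++
[i=2,j=2] A[i]=5<=B[j]=11 take 5 → i++
[i=3,j=2] A[i]=6<=B[j]=11 take 6 → i++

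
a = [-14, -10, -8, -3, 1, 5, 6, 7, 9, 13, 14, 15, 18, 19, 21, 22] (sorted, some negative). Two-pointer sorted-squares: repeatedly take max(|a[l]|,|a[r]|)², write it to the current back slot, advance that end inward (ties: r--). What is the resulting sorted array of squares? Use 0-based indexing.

[0,15] |-14|<=|22| out[15]=484 → r--
[0,14] |-14|<=|21| out[14]=441 → r--
[0,13] |-14|<=|19| out[13]=361 → r--
[0,12] |-14|<=|18| out[12]=324 → r--
[0,11] |-14|<=|15| out[11]=225 → r--
[0,10] |-14|<=|14| out[10]=196 → r--
[0,9] |-14|>|13| out[9]=196 → l++
[1,9] |-10|<=|13| out[8]=169 → r--
[1,8] |-10|>|9| out[7]=100 → l++
[2,8] |-8|<=|9| out[6]=81 → r--
[2,7] |-8|>|7| out[5]=64 → l++
[3,7] |-3|<=|7| out[4]=49 → r--
[3,6] |-3|<=|6| out[3]=36 → r--
[3,5] |-3|<=|5| out[2]=25 → r--
[3,4] |-3|>|1| out[1]=9 → l++
[4,4] |1|<=|1| out[0]=1 → r--

[1, 9, 25, 36, 49, 64, 81, 100, 169, 196, 196, 225, 324, 361, 441, 484]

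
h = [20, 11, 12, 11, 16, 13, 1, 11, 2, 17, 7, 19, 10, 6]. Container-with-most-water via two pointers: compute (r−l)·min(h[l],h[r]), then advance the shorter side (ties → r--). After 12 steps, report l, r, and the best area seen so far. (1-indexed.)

[1,14] min(20,6)*13=78 best=78 * → r--
[1,13] min(20,10)*12=120 best=120 * → r--
[1,12] min(20,19)*11=209 best=209 * → r--
[1,11] min(20,7)*10=70 best=209 → r--
[1,10] min(20,17)*9=153 best=209 → r--
[1,9] min(20,2)*8=16 best=209 → r--
[1,8] min(20,11)*7=77 best=209 → r--
[1,7] min(20,1)*6=6 best=209 → r--
[1,6] min(20,13)*5=65 best=209 → r--
[1,5] min(20,16)*4=64 best=209 → r--
[1,4] min(20,11)*3=33 best=209 → r--
[1,3] min(20,12)*2=24 best=209 → r--

l=1, r=2, best area=209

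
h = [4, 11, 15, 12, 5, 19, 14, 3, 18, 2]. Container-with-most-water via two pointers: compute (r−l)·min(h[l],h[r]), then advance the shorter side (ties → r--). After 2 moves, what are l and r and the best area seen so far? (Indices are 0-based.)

l=1, r=8, best area=32

[0,9] min(4,2)*9=18 best=18 * → r--
[0,8] min(4,18)*8=32 best=32 * → l++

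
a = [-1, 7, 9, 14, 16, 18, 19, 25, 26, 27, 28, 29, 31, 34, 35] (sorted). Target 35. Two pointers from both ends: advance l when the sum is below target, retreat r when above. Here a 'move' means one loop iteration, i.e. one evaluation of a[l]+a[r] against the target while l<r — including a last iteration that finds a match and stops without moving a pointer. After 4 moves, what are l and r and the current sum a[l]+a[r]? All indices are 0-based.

[0,14] -1+35=34 <35 → l++
[1,14] 7+35=42 >35 → r--
[1,13] 7+34=41 >35 → r--
[1,12] 7+31=38 >35 → r--

l=1, r=11, sum=36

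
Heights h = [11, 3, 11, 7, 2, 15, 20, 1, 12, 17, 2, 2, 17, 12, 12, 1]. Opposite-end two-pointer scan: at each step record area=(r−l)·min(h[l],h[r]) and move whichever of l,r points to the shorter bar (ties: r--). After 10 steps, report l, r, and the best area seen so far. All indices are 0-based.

l=6, r=11, best area=154

l=0 r=15: min(11,1)*15=15 best=15 *, r--
l=0 r=14: min(11,12)*14=154 best=154 *, l++
l=1 r=14: min(3,12)*13=39 best=154, l++
l=2 r=14: min(11,12)*12=132 best=154, l++
l=3 r=14: min(7,12)*11=77 best=154, l++
l=4 r=14: min(2,12)*10=20 best=154, l++
l=5 r=14: min(15,12)*9=108 best=154, r--
l=5 r=13: min(15,12)*8=96 best=154, r--
l=5 r=12: min(15,17)*7=105 best=154, l++
l=6 r=12: min(20,17)*6=102 best=154, r--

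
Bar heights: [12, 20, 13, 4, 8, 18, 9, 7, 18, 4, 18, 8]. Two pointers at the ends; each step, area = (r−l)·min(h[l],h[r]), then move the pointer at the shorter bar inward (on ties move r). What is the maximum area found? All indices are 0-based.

l=0 r=11: min(12,8)*11=88 best=88 *, r--
l=0 r=10: min(12,18)*10=120 best=120 *, l++
l=1 r=10: min(20,18)*9=162 best=162 *, r--
l=1 r=9: min(20,4)*8=32 best=162, r--
l=1 r=8: min(20,18)*7=126 best=162, r--
l=1 r=7: min(20,7)*6=42 best=162, r--
l=1 r=6: min(20,9)*5=45 best=162, r--
l=1 r=5: min(20,18)*4=72 best=162, r--
l=1 r=4: min(20,8)*3=24 best=162, r--
l=1 r=3: min(20,4)*2=8 best=162, r--
l=1 r=2: min(20,13)*1=13 best=162, r--

max area = 162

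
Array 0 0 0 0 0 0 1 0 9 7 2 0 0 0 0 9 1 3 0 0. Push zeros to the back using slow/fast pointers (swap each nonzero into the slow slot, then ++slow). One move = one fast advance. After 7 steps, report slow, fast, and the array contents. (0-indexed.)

slow=0 fast=0: a[fast]=0, fast++
slow=0 fast=1: a[fast]=0, fast++
slow=0 fast=2: a[fast]=0, fast++
slow=0 fast=3: a[fast]=0, fast++
slow=0 fast=4: a[fast]=0, fast++
slow=0 fast=5: a[fast]=0, fast++
slow=0 fast=6: a[fast]=1≠0 swap→a[0]=1, slow++,fast++

slow=1, fast=7, a=[1, 0, 0, 0, 0, 0, 0, 0, 9, 7, 2, 0, 0, 0, 0, 9, 1, 3, 0, 0]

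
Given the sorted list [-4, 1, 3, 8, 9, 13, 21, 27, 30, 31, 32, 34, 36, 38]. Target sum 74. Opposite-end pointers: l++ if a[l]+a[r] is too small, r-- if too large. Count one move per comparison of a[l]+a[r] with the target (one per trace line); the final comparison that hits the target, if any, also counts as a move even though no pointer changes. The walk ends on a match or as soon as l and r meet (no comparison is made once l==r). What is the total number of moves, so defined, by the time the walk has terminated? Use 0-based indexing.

l=0 r=13: -4+38=34 <74, l++
l=1 r=13: 1+38=39 <74, l++
l=2 r=13: 3+38=41 <74, l++
l=3 r=13: 8+38=46 <74, l++
l=4 r=13: 9+38=47 <74, l++
l=5 r=13: 13+38=51 <74, l++
l=6 r=13: 21+38=59 <74, l++
l=7 r=13: 27+38=65 <74, l++
l=8 r=13: 30+38=68 <74, l++
l=9 r=13: 31+38=69 <74, l++
l=10 r=13: 32+38=70 <74, l++
l=11 r=13: 34+38=72 <74, l++
l=12 r=13: 36+38=74, found

13 moves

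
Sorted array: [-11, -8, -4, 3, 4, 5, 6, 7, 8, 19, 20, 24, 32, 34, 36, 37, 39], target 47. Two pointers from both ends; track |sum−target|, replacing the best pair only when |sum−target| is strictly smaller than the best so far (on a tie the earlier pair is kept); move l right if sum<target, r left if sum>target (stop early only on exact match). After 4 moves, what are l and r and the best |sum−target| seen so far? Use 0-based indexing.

l=4, r=16, best |Δ|=5

l=0 r=16: -11+39=28 d=19 *, l++
l=1 r=16: -8+39=31 d=16 *, l++
l=2 r=16: -4+39=35 d=12 *, l++
l=3 r=16: 3+39=42 d=5 *, l++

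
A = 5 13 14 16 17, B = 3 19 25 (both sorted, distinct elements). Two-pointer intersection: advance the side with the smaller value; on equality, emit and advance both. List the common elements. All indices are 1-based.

intersection = []

i=1 j=1: 5>3, j++
i=1 j=2: 5<19, i++
i=2 j=2: 13<19, i++
i=3 j=2: 14<19, i++
i=4 j=2: 16<19, i++
i=5 j=2: 17<19, i++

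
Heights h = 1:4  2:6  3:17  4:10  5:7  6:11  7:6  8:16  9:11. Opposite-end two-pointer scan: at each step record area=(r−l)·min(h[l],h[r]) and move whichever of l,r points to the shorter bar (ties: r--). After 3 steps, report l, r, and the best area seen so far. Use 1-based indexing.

l=1 r=9: min(4,11)*8=32 best=32 *, l++
l=2 r=9: min(6,11)*7=42 best=42 *, l++
l=3 r=9: min(17,11)*6=66 best=66 *, r--

l=3, r=8, best area=66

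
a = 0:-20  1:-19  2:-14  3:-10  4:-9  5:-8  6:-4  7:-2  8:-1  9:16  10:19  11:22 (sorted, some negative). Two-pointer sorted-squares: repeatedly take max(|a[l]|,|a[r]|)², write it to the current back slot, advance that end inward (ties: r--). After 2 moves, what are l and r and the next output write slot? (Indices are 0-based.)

l=0 r=11: |-20|<=|22| out[11]=484, r--
l=0 r=10: |-20|>|19| out[10]=400, l++

l=1, r=10, next write slot=9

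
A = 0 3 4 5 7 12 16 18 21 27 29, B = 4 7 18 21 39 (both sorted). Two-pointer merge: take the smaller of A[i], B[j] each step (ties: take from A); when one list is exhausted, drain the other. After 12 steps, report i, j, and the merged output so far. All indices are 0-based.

i=9, j=3, merged so far=[0, 3, 4, 4, 5, 7, 7, 12, 16, 18, 18, 21]

[i=0,j=0] A[i]=0<=B[j]=4 take 0 → i++
[i=1,j=0] A[i]=3<=B[j]=4 take 3 → i++
[i=2,j=0] A[i]=4<=B[j]=4 take 4 → i++
[i=3,j=0] A[i]=5>B[j]=4 take 4 → j++
[i=3,j=1] A[i]=5<=B[j]=7 take 5 → i++
[i=4,j=1] A[i]=7<=B[j]=7 take 7 → i++
[i=5,j=1] A[i]=12>B[j]=7 take 7 → j++
[i=5,j=2] A[i]=12<=B[j]=18 take 12 → i++
[i=6,j=2] A[i]=16<=B[j]=18 take 16 → i++
[i=7,j=2] A[i]=18<=B[j]=18 take 18 → i++
[i=8,j=2] A[i]=21>B[j]=18 take 18 → j++
[i=8,j=3] A[i]=21<=B[j]=21 take 21 → i++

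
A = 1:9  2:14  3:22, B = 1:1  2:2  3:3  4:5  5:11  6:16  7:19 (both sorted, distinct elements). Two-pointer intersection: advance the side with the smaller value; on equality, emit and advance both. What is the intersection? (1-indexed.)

[i=1,j=1] 9>1 → j++
[i=1,j=2] 9>2 → j++
[i=1,j=3] 9>3 → j++
[i=1,j=4] 9>5 → j++
[i=1,j=5] 9<11 → i++
[i=2,j=5] 14>11 → j++
[i=2,j=6] 14<16 → i++
[i=3,j=6] 22>16 → j++
[i=3,j=7] 22>19 → j++

intersection = []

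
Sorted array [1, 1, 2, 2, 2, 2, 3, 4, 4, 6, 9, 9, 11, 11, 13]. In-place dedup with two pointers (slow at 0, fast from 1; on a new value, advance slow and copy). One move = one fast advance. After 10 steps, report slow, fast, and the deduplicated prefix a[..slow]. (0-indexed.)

slow=0 fast=1: a[fast]=1=a[slow] dup, fast++
slow=0 fast=2: a[fast]=2≠a[slow]=1 write a[1]=2, slow++,fast++
slow=1 fast=3: a[fast]=2=a[slow] dup, fast++
slow=1 fast=4: a[fast]=2=a[slow] dup, fast++
slow=1 fast=5: a[fast]=2=a[slow] dup, fast++
slow=1 fast=6: a[fast]=3≠a[slow]=2 write a[2]=3, slow++,fast++
slow=2 fast=7: a[fast]=4≠a[slow]=3 write a[3]=4, slow++,fast++
slow=3 fast=8: a[fast]=4=a[slow] dup, fast++
slow=3 fast=9: a[fast]=6≠a[slow]=4 write a[4]=6, slow++,fast++
slow=4 fast=10: a[fast]=9≠a[slow]=6 write a[5]=9, slow++,fast++

slow=5, fast=11, prefix=[1, 2, 3, 4, 6, 9]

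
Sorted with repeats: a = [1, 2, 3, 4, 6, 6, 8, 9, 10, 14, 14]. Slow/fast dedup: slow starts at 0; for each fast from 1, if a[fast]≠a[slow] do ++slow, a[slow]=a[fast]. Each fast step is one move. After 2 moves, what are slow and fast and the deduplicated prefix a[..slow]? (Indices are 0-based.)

slow=0 fast=1: a[fast]=2≠a[slow]=1 write a[1]=2, slow++,fast++
slow=1 fast=2: a[fast]=3≠a[slow]=2 write a[2]=3, slow++,fast++

slow=2, fast=3, prefix=[1, 2, 3]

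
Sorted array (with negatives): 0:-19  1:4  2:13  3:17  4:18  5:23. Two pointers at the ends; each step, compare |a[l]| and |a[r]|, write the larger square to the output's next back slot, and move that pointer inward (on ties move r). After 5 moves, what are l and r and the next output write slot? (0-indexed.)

l=1, r=1, next write slot=0

[0,5] |-19|<=|23| out[5]=529 → r--
[0,4] |-19|>|18| out[4]=361 → l++
[1,4] |4|<=|18| out[3]=324 → r--
[1,3] |4|<=|17| out[2]=289 → r--
[1,2] |4|<=|13| out[1]=169 → r--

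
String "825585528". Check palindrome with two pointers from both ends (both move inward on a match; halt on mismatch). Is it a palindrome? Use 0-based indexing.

l=0 r=8: '8'=='8', l++,r--
l=1 r=7: '2'=='2', l++,r--
l=2 r=6: '5'=='5', l++,r--
l=3 r=5: '5'=='5', l++,r--

palindrome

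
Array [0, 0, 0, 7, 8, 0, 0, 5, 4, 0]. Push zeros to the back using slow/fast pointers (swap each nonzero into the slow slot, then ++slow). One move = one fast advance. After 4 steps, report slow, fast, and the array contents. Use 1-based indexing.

slow=1 fast=1: a[fast]=0, fast++
slow=1 fast=2: a[fast]=0, fast++
slow=1 fast=3: a[fast]=0, fast++
slow=1 fast=4: a[fast]=7≠0 swap→a[1]=7, slow++,fast++

slow=2, fast=5, a=[7, 0, 0, 0, 8, 0, 0, 5, 4, 0]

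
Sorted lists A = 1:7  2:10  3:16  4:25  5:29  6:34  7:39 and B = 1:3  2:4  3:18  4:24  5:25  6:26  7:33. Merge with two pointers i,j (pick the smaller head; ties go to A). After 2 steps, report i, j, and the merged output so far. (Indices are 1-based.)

i=1, j=3, merged so far=[3, 4]

[i=1,j=1] A[i]=7>B[j]=3 take 3 → j++
[i=1,j=2] A[i]=7>B[j]=4 take 4 → j++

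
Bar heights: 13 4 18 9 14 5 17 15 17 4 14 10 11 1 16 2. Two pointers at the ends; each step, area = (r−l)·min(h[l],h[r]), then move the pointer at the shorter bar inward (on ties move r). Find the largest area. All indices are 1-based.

l=1 r=16: min(13,2)*15=30 best=30 *, r--
l=1 r=15: min(13,16)*14=182 best=182 *, l++
l=2 r=15: min(4,16)*13=52 best=182, l++
l=3 r=15: min(18,16)*12=192 best=192 *, r--
l=3 r=14: min(18,1)*11=11 best=192, r--
l=3 r=13: min(18,11)*10=110 best=192, r--
l=3 r=12: min(18,10)*9=90 best=192, r--
l=3 r=11: min(18,14)*8=112 best=192, r--
l=3 r=10: min(18,4)*7=28 best=192, r--
l=3 r=9: min(18,17)*6=102 best=192, r--
l=3 r=8: min(18,15)*5=75 best=192, r--
l=3 r=7: min(18,17)*4=68 best=192, r--
l=3 r=6: min(18,5)*3=15 best=192, r--
l=3 r=5: min(18,14)*2=28 best=192, r--
l=3 r=4: min(18,9)*1=9 best=192, r--

max area = 192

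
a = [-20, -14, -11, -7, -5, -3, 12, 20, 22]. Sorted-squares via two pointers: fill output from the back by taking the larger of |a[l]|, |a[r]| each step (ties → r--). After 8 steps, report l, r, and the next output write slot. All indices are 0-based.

l=5, r=5, next write slot=0

[0,8] |-20|<=|22| out[8]=484 → r--
[0,7] |-20|<=|20| out[7]=400 → r--
[0,6] |-20|>|12| out[6]=400 → l++
[1,6] |-14|>|12| out[5]=196 → l++
[2,6] |-11|<=|12| out[4]=144 → r--
[2,5] |-11|>|-3| out[3]=121 → l++
[3,5] |-7|>|-3| out[2]=49 → l++
[4,5] |-5|>|-3| out[1]=25 → l++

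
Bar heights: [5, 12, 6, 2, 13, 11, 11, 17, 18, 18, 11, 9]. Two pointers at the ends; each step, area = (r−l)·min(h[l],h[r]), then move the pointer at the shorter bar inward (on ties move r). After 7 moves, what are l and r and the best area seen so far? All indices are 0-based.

l=5, r=9, best area=99

[0,11] min(5,9)*11=55 best=55 * → l++
[1,11] min(12,9)*10=90 best=90 * → r--
[1,10] min(12,11)*9=99 best=99 * → r--
[1,9] min(12,18)*8=96 best=99 → l++
[2,9] min(6,18)*7=42 best=99 → l++
[3,9] min(2,18)*6=12 best=99 → l++
[4,9] min(13,18)*5=65 best=99 → l++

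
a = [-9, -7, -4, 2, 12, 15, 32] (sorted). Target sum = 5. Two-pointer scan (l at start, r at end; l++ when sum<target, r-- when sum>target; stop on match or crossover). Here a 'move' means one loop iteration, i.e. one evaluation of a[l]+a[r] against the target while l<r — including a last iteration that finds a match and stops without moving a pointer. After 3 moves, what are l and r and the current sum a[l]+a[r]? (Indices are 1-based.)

l=2, r=5, sum=5

l=1 r=7: -9+32=23 >5, r--
l=1 r=6: -9+15=6 >5, r--
l=1 r=5: -9+12=3 <5, l++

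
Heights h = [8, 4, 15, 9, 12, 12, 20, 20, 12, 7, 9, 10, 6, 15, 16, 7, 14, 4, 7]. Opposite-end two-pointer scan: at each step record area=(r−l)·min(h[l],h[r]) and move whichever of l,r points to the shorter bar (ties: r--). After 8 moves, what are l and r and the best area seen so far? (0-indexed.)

l=4, r=14, best area=196

l=0 r=18: min(8,7)*18=126 best=126 *, r--
l=0 r=17: min(8,4)*17=68 best=126, r--
l=0 r=16: min(8,14)*16=128 best=128 *, l++
l=1 r=16: min(4,14)*15=60 best=128, l++
l=2 r=16: min(15,14)*14=196 best=196 *, r--
l=2 r=15: min(15,7)*13=91 best=196, r--
l=2 r=14: min(15,16)*12=180 best=196, l++
l=3 r=14: min(9,16)*11=99 best=196, l++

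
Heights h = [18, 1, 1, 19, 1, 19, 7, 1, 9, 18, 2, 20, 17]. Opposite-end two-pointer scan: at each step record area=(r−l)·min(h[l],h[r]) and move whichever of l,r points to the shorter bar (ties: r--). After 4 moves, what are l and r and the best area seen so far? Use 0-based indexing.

l=3, r=11, best area=204

l=0 r=12: min(18,17)*12=204 best=204 *, r--
l=0 r=11: min(18,20)*11=198 best=204, l++
l=1 r=11: min(1,20)*10=10 best=204, l++
l=2 r=11: min(1,20)*9=9 best=204, l++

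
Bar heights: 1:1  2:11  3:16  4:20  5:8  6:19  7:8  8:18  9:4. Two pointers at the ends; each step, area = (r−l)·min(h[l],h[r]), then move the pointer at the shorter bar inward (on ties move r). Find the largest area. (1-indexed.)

max area = 80

l=1 r=9: min(1,4)*8=8 best=8 *, l++
l=2 r=9: min(11,4)*7=28 best=28 *, r--
l=2 r=8: min(11,18)*6=66 best=66 *, l++
l=3 r=8: min(16,18)*5=80 best=80 *, l++
l=4 r=8: min(20,18)*4=72 best=80, r--
l=4 r=7: min(20,8)*3=24 best=80, r--
l=4 r=6: min(20,19)*2=38 best=80, r--
l=4 r=5: min(20,8)*1=8 best=80, r--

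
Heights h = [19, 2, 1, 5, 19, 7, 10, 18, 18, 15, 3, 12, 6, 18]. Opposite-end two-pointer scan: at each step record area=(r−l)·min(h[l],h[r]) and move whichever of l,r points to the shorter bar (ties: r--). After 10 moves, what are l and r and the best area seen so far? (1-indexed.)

l=1, r=4, best area=234

[1,14] min(19,18)*13=234 best=234 * → r--
[1,13] min(19,6)*12=72 best=234 → r--
[1,12] min(19,12)*11=132 best=234 → r--
[1,11] min(19,3)*10=30 best=234 → r--
[1,10] min(19,15)*9=135 best=234 → r--
[1,9] min(19,18)*8=144 best=234 → r--
[1,8] min(19,18)*7=126 best=234 → r--
[1,7] min(19,10)*6=60 best=234 → r--
[1,6] min(19,7)*5=35 best=234 → r--
[1,5] min(19,19)*4=76 best=234 → r--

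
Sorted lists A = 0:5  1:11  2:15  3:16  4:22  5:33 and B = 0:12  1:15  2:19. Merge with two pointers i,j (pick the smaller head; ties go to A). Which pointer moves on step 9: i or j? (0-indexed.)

i

i=0 j=0: A[i]=5<=B[j]=12 take 5, i++
i=1 j=0: A[i]=11<=B[j]=12 take 11, i++
i=2 j=0: A[i]=15>B[j]=12 take 12, j++
i=2 j=1: A[i]=15<=B[j]=15 take 15, i++
i=3 j=1: A[i]=16>B[j]=15 take 15, j++
i=3 j=2: A[i]=16<=B[j]=19 take 16, i++
i=4 j=2: A[i]=22>B[j]=19 take 19, j++
i=4 j=3: B done, take A[i]=22, i++
i=5 j=3: B done, take A[i]=33, i++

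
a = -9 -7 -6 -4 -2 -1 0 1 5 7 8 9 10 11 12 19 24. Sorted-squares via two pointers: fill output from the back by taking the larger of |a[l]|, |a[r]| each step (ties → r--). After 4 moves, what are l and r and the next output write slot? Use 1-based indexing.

l=1 r=17: |-9|<=|24| out[17]=576, r--
l=1 r=16: |-9|<=|19| out[16]=361, r--
l=1 r=15: |-9|<=|12| out[15]=144, r--
l=1 r=14: |-9|<=|11| out[14]=121, r--

l=1, r=13, next write slot=13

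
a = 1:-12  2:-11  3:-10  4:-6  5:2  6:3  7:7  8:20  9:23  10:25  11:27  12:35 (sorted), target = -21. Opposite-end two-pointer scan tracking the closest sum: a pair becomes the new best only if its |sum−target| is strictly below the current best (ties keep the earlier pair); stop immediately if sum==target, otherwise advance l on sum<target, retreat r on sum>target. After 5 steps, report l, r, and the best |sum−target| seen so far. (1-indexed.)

l=1, r=7, best |Δ|=29

[1,12] -12+35=23 d=44 * → r--
[1,11] -12+27=15 d=36 * → r--
[1,10] -12+25=13 d=34 * → r--
[1,9] -12+23=11 d=32 * → r--
[1,8] -12+20=8 d=29 * → r--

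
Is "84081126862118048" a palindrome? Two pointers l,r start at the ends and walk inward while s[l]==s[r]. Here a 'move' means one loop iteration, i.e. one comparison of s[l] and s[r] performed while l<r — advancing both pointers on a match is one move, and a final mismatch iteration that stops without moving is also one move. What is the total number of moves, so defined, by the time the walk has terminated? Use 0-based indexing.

8 moves

l=0 r=16: '8'=='8', l++,r--
l=1 r=15: '4'=='4', l++,r--
l=2 r=14: '0'=='0', l++,r--
l=3 r=13: '8'=='8', l++,r--
l=4 r=12: '1'=='1', l++,r--
l=5 r=11: '1'=='1', l++,r--
l=6 r=10: '2'=='2', l++,r--
l=7 r=9: '6'=='6', l++,r--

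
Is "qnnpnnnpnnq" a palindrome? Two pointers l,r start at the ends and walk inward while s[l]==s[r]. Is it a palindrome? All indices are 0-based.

palindrome

l=0 r=10: 'q'=='q', l++,r--
l=1 r=9: 'n'=='n', l++,r--
l=2 r=8: 'n'=='n', l++,r--
l=3 r=7: 'p'=='p', l++,r--
l=4 r=6: 'n'=='n', l++,r--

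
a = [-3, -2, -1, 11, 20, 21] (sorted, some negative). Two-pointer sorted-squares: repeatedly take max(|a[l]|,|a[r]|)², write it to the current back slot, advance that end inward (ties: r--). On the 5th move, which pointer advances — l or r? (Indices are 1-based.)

[1,6] |-3|<=|21| out[6]=441 → r--
[1,5] |-3|<=|20| out[5]=400 → r--
[1,4] |-3|<=|11| out[4]=121 → r--
[1,3] |-3|>|-1| out[3]=9 → l++
[2,3] |-2|>|-1| out[2]=4 → l++

l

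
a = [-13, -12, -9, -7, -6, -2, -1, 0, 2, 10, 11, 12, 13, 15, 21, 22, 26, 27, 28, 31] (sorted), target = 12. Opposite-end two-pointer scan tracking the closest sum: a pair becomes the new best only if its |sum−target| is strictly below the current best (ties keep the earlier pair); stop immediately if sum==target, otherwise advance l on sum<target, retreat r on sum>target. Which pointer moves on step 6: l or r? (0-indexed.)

[0,19] -13+31=18 d=6 * → r--
[0,18] -13+28=15 d=3 * → r--
[0,17] -13+27=14 d=2 * → r--
[0,16] -13+26=13 d=1 * → r--
[0,15] -13+22=9 d=3 → l++
[1,15] -12+22=10 d=2 → l++

l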